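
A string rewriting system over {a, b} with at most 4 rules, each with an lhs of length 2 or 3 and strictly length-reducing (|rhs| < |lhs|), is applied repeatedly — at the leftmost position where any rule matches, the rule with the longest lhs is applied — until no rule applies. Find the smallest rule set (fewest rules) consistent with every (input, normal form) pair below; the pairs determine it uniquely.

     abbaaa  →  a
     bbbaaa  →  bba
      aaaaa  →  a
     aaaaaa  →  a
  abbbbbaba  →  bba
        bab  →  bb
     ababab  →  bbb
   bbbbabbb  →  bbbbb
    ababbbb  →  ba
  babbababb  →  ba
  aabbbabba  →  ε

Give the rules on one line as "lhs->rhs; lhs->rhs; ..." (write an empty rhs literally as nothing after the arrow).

aa->a; ab->b; abb->a; baa->

  | abbaaa => aaaa => aaa => aa => a
  | bbbaaa => bba
  | aaaaa => aaaa => aaa => aa => a
  | aaaaaa => aaaaa => aaaa => aaa => aa => a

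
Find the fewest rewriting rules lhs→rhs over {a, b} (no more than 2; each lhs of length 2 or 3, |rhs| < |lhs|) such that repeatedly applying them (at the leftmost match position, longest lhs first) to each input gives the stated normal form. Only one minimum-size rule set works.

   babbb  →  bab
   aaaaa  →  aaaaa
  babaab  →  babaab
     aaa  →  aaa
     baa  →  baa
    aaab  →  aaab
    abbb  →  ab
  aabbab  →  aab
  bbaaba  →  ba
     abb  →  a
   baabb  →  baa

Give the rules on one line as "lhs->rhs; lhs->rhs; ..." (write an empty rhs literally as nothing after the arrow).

  | babbb => bab
  | aaaaa
  | babaab
  | aaa

bb->; bba->bb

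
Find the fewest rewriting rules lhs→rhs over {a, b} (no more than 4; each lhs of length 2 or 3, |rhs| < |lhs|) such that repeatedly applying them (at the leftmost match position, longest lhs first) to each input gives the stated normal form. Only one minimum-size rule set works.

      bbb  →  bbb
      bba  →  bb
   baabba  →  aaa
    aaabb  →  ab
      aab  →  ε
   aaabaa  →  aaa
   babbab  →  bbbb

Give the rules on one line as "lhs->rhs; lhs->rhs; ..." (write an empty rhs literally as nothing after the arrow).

  | bbb
  | bba => bb
  | baabba => abba => aaa
  | aaabb => ab

aab->; abb->aa; ba->b; baa->a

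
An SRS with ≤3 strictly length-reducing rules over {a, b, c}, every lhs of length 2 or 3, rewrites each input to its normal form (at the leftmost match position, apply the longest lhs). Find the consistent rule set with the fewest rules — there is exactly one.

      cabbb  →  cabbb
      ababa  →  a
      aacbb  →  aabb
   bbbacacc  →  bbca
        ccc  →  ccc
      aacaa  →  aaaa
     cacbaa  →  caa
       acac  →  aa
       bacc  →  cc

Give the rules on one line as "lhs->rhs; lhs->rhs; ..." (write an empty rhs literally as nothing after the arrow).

  | cabbb
  | ababa => aba => a
  | aacbb => aabb
  | bbbacacc => bbcacc => bbcac => bbca

ac->a; ba->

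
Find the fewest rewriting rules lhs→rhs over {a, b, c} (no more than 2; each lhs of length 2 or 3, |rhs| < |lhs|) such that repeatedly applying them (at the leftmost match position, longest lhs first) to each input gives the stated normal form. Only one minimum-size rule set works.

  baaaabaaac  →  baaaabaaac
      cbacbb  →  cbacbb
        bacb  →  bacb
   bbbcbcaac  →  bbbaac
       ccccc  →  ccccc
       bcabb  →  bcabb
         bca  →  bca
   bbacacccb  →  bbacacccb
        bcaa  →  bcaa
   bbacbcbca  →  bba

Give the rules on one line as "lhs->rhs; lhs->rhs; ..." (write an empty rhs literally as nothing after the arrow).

abc->; cbc->

  | baaaabaaac
  | cbacbb
  | bacb
  | bbbcbcaac => bbbaac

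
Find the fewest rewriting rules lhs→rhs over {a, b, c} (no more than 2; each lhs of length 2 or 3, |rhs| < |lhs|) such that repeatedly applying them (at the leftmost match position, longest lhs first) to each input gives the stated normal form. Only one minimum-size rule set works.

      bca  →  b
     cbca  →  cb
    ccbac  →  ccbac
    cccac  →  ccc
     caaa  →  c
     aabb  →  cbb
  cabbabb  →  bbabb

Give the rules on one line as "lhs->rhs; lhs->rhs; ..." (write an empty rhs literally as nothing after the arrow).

  | bca => b
  | cbca => cb
  | ccbac
  | cccac => ccc

aa->c; ca->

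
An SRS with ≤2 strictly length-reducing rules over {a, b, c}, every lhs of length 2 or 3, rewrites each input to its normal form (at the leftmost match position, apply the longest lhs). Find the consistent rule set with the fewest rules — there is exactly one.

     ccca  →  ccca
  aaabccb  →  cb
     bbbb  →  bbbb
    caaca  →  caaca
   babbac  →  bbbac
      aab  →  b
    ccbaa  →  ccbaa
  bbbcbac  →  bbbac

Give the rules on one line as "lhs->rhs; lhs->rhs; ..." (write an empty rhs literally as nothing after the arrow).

ab->b; bc->

  | ccca
  | aaabccb => aabccb => abccb => bccb => cb
  | bbbb
  | caaca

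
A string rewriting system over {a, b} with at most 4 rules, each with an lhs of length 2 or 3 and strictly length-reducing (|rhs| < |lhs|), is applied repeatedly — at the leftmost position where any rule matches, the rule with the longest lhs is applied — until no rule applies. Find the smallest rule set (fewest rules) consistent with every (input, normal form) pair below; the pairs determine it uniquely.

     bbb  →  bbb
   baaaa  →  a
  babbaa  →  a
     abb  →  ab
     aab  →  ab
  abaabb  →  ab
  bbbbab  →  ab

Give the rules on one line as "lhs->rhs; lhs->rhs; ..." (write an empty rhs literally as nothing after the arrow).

  | bbb
  | baaaa => aaaa => aaa => aa => a
  | babbaa => abbaa => abaa => aaa => aa => a
  | abb => ab

aa->a; abb->ab; ba->a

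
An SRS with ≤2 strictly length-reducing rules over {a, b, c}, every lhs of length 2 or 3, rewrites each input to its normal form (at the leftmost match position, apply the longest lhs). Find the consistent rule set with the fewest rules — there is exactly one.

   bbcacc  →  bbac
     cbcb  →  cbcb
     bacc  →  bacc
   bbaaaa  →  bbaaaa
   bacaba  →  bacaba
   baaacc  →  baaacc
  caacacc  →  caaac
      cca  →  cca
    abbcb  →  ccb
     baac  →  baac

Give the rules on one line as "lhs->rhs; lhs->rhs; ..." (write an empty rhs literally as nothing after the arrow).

abb->c; cac->a

  | bbcacc => bbac
  | cbcb
  | bacc
  | bbaaaa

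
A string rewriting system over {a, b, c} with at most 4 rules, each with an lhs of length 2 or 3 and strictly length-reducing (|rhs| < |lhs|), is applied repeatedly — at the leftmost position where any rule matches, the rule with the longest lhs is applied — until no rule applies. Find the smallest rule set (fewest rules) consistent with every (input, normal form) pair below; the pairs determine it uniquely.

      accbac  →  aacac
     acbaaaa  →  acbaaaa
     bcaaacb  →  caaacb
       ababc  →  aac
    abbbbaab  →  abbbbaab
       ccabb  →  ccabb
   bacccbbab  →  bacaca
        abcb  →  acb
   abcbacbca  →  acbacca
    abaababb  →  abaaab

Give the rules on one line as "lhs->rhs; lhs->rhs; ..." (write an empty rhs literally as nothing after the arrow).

  | accbac => aacac
  | acbaaaa
  | bcaaacb => caaacb
  | ababc => aac

bab->a; bc->c; ccb->ac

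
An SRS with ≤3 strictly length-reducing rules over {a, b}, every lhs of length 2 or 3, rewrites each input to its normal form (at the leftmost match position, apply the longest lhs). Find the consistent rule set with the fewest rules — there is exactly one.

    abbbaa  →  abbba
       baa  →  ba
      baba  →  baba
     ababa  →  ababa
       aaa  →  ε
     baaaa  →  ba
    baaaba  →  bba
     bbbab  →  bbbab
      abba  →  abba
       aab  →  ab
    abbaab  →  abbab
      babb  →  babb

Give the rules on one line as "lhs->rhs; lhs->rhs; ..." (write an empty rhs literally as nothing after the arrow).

  | abbbaa => abbba
  | baa => ba
  | baba
  | ababa

aa->a; aaa->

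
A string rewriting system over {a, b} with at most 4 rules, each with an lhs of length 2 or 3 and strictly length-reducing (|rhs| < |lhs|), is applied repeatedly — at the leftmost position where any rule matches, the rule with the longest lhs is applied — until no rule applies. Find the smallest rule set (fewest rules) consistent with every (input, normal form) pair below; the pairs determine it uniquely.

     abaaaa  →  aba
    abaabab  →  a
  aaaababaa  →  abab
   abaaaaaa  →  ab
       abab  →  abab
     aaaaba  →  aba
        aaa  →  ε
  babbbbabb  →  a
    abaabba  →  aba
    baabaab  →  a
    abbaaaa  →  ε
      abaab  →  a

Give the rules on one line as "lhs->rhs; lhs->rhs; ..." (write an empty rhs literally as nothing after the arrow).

aa->; aaa->; aab->bb; bb->a

  | abaaaa => aba
  | abaabab => abbbab => aabab => bbab => aab => bb => a
  | aaaababaa => ababaa => abab
  | abaaaaaa => abaaa => ab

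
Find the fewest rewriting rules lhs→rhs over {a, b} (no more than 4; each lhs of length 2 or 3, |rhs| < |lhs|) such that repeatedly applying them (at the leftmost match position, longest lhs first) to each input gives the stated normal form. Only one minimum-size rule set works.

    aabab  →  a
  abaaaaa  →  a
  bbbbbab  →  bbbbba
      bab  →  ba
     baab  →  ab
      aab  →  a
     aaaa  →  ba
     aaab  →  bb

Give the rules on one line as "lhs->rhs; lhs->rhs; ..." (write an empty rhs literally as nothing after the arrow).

  | aabab => aab => a
  | abaaaaa => aaaaa => baa => a
  | bbbbbab => bbbbba
  | bab => ba

aaa->b; aab->a; baa->a; bab->ba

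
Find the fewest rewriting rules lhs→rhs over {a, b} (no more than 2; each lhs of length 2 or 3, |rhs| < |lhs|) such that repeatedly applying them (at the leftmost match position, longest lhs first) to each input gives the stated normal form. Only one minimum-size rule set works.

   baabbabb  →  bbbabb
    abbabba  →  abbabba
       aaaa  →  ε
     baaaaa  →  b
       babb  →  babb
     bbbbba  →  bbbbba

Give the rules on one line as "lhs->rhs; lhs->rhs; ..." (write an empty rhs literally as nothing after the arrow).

aa->; aaa->aa

  | baabbabb => bbbabb
  | abbabba
  | aaaa => aaa => aa => ε
  | baaaaa => baaaa => baaa => baa => b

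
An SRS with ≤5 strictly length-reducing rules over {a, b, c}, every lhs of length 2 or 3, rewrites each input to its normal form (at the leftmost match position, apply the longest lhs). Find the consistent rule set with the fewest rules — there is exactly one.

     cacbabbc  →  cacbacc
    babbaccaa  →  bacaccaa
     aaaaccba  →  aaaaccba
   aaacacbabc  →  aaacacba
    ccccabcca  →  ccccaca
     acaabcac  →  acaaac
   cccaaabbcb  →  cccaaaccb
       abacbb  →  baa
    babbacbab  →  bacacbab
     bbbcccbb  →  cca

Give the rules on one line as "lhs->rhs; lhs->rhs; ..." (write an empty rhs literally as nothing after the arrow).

  | cacbabbc => cacbacc
  | babbaccaa => bacaccaa
  | aaaaccba
  | aaacacbabc => aaacacba

aba->ba; bb->c; bc->; cbb->a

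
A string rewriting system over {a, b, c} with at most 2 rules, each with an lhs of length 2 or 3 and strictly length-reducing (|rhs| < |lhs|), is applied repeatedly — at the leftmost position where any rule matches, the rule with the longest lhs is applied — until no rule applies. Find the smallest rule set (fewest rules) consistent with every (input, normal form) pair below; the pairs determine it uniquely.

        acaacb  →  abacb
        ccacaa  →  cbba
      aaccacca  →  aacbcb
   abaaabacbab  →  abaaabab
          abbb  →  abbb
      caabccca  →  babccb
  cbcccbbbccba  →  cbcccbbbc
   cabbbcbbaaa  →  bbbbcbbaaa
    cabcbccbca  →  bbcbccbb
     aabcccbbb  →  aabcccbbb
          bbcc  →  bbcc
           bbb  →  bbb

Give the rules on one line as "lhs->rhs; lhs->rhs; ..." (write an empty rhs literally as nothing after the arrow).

  | acaacb => abacb
  | ccacaa => cbcaa => cbba
  | aaccacca => aacbcca => aacbcb
  | abaaabacbab => abaaabab

ca->b; cba->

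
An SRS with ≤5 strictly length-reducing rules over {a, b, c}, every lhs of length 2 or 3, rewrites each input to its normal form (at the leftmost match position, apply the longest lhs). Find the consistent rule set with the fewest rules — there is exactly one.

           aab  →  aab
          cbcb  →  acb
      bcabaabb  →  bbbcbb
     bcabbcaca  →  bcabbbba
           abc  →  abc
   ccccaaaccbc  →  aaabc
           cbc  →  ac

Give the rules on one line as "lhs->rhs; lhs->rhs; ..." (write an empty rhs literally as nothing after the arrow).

baa->cc; cac->bb; cbc->ac; cc->

  | aab
  | cbcb => acb
  | bcabaabb => bcaccbb => bbbcbb
  | bcabbcaca => bcabbbba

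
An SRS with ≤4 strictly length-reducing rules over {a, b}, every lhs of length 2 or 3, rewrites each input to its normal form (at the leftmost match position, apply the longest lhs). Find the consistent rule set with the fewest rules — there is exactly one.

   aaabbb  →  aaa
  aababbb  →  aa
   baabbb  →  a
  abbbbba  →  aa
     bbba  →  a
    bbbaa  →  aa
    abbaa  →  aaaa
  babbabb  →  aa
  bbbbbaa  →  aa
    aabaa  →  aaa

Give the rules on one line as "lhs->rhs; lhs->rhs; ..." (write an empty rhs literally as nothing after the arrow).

  | aaabbb => aaaba => aaa
  | aababbb => aababb => aabab => aaba => aa
  | baabbb => abbb => aba => a
  | abbbbba => ababba => ababa => abaa => aa

ba->; bab->ba; bb->a; bbb->ba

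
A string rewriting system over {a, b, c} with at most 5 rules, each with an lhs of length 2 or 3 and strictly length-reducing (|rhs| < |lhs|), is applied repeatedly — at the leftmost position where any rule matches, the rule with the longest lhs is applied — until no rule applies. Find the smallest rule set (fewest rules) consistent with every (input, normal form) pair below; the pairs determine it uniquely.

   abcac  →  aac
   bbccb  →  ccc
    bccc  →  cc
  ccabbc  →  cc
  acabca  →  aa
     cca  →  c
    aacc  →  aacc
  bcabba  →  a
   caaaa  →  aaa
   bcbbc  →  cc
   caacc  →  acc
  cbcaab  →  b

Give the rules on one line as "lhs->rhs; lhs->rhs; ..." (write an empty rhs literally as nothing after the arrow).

bb->c; bc->; ca->; cb->c

  | abcac => aac
  | bbccb => cccb => ccc
  | bccc => cc
  | ccabbc => cbbc => cbc => cc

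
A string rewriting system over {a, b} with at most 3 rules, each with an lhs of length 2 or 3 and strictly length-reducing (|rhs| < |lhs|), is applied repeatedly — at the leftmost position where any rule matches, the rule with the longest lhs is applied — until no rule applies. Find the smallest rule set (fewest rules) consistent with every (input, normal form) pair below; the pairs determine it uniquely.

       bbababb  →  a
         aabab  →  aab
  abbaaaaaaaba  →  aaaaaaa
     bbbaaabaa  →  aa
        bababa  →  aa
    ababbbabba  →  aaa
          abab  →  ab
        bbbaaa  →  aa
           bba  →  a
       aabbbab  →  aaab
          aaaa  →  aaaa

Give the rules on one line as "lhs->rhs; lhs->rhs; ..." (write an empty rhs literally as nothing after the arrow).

  | bbababb => ababb => bbbb => abb => a
  | aabab => abbb => aab
  | abbaaaaaaaba => aaaaaaaaba => aaaaaaabb => aaaaaaa
  | bbbaaabaa => abaaabaa => bbaabaa => aabaa => abba => aa

aba->bb; bb->; bbb->ab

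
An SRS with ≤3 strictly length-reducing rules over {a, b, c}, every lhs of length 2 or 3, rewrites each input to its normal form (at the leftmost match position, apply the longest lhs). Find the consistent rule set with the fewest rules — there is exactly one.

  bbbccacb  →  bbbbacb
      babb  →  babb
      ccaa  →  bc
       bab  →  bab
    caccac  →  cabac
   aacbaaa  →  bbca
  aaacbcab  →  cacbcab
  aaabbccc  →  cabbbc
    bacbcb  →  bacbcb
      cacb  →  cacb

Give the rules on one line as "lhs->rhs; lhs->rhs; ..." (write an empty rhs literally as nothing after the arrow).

  | bbbccacb => bbbbacb
  | babb
  | ccaa => baa => bc
  | bab

aa->c; cc->b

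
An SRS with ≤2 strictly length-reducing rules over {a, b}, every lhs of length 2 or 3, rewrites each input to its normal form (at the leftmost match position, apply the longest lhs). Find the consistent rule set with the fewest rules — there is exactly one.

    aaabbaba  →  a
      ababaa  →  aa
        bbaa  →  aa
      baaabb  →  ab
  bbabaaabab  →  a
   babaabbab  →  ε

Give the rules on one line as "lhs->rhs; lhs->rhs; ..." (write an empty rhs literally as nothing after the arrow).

  | aaabbaba => ababa => aaba => a
  | ababaa => aabaa => aa
  | bbaa => baa => aa
  | baaabb => aaabb => ab

aab->; ba->a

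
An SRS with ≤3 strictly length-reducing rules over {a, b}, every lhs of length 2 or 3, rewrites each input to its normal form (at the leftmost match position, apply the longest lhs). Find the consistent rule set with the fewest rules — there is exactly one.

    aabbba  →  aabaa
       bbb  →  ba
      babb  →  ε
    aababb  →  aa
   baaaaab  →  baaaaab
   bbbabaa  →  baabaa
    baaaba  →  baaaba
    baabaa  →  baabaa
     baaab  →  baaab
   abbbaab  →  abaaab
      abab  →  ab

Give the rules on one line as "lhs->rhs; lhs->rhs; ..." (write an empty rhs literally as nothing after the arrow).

bab->b; bb->; bbb->ba

  | aabbba => aabaa
  | bbb => ba
  | babb => bb => ε
  | aababb => aabb => aa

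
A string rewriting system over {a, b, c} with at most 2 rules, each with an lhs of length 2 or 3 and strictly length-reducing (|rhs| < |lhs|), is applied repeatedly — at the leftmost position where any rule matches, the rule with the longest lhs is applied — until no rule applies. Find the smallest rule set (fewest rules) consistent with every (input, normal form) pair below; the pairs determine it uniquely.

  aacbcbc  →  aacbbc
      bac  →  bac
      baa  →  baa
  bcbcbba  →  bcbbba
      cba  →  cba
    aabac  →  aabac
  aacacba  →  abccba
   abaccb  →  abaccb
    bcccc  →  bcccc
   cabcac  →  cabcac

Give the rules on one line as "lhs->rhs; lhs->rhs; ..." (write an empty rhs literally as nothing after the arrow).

aca->bc; cbc->cb

  | aacbcbc => aacbbc
  | bac
  | baa
  | bcbcbba => bcbbba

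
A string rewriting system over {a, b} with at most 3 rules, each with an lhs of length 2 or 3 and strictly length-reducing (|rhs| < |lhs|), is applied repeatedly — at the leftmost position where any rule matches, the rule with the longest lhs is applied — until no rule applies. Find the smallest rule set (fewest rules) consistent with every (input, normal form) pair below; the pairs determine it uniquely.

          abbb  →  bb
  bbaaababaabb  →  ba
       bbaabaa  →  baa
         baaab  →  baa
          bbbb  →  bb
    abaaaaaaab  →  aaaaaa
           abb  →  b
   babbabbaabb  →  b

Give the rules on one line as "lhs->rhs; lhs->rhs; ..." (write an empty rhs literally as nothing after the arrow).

ab->; bba->b; bbb->b

  | abbb => bb
  | bbaaababaabb => baababaabb => baabaabb => baaabb => baab => ba
  | bbaabaa => babaa => baa
  | baaab => baa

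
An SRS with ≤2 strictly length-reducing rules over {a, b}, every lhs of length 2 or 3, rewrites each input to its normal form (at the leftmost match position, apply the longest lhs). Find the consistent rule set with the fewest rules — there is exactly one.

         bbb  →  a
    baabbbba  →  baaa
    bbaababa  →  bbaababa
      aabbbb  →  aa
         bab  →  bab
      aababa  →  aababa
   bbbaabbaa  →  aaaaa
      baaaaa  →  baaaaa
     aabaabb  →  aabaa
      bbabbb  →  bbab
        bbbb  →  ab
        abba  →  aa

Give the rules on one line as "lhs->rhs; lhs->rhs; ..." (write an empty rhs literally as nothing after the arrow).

  | bbb => a
  | baabbbba => baabba => baaa
  | bbaababa
  | aabbbb => aabb => aa

abb->a; bbb->a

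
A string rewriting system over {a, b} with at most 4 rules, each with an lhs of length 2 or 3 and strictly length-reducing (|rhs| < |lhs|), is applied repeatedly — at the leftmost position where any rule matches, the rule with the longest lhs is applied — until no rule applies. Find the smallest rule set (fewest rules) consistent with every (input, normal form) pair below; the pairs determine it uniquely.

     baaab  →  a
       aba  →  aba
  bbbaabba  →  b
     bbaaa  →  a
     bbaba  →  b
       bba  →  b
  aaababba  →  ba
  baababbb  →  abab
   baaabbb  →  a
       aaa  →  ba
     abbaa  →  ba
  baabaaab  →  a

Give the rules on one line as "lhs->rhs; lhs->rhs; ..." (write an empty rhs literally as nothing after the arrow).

  | baaab => bbab => aab => bb => a
  | aba
  | bbbaabba => abaabba => abbbba => abba => aa => b
  | bbaaa => aaaa => baa => bb => a

aa->b; abb->a; bb->a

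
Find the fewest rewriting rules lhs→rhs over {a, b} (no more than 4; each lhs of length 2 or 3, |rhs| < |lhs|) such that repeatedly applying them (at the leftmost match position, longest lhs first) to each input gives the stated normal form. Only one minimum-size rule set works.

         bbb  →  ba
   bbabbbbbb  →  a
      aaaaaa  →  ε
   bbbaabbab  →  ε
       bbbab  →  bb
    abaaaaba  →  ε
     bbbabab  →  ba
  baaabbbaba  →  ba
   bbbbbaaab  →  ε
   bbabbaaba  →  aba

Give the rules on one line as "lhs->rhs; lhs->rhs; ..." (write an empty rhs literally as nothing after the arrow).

  | bbb => ba
  | bbabbbbbb => babbbbb => abbbb => abb => a
  | aaaaaa => aaaa => aa => ε
  | bbbaabbab => baaabbab => babbab => abab => aa => ε

aa->; abb->a; bab->a; bbb->ba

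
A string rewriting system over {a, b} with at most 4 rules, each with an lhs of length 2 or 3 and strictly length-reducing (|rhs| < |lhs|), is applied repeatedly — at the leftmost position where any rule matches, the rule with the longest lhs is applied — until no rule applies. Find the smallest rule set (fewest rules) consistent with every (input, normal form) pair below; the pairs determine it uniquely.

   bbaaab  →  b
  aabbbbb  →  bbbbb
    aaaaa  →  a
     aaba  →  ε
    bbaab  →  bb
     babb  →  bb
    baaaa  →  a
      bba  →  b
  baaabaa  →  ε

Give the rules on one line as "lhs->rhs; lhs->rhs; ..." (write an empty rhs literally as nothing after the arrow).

  | bbaaab => bab => b
  | aabbbbb => abbbbb => bbbbb
  | aaaaa => aaaa => aaa => aa => a
  | aaba => aba => ba => ε

aa->a; ab->b; ba->; baa->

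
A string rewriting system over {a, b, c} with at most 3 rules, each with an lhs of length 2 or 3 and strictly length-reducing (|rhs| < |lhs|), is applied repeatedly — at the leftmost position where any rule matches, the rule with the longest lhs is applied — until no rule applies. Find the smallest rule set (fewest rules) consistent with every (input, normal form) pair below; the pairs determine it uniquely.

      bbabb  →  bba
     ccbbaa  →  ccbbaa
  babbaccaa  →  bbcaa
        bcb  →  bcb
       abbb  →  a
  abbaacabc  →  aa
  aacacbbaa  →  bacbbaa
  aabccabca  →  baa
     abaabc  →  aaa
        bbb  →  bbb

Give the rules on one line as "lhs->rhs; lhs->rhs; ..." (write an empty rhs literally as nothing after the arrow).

aac->b; ab->a; abc->a

  | bbabb => bbab => bba
  | ccbbaa
  | babbaccaa => babaccaa => baaccaa => bbcaa
  | bcb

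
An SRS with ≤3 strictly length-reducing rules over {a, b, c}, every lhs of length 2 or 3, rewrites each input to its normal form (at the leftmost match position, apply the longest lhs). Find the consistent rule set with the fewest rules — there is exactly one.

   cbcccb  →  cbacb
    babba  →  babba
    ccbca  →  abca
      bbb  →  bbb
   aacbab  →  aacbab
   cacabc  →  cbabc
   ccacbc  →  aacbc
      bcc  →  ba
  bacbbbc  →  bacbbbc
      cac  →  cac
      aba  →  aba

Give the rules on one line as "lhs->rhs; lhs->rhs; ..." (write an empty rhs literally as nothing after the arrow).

aca->ba; cc->a

  | cbcccb => cbacb
  | babba
  | ccbca => abca
  | bbb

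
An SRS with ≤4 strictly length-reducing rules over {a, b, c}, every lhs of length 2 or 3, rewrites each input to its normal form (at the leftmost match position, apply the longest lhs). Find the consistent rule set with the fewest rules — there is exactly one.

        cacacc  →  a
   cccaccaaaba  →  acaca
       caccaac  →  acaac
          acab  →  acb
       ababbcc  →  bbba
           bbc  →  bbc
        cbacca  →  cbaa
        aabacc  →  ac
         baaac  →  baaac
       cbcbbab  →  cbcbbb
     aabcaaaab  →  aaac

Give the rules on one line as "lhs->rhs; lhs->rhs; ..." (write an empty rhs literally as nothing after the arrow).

  | cacacc => caccc => cccc => acc => cc => a
  | cccaccaaaba => acaccaaaba => acccaaaba => cccaaaba => acaaaba => acaca
  | caccaac => cccaac => acaac
  | acab => acb

aab->c; ab->b; acc->cc; cc->a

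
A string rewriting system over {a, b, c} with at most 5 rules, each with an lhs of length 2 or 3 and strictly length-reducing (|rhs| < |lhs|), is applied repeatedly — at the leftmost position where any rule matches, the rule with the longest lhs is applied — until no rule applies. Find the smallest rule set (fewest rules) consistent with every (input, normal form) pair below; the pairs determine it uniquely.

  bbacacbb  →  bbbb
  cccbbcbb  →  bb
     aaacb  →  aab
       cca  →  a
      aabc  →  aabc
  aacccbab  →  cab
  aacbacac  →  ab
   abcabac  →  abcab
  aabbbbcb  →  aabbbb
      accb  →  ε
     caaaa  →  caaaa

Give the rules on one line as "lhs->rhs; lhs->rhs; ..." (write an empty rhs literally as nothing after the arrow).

ac->; cb->; cba->ca; cc->

  | bbacacbb => bbacbb => bbbb
  | cccbbcbb => cbbcbb => bcbb => bb
  | aaacb => aab
  | cca => a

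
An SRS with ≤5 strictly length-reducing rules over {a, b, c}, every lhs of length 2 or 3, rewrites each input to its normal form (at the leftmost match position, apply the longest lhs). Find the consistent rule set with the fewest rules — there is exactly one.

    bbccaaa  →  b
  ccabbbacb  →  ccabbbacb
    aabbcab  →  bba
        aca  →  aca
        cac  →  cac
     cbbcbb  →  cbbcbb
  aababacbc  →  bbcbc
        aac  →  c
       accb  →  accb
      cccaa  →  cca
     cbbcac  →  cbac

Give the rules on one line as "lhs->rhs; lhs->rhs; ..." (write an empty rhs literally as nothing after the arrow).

  | bbccaaa => bbcaa => baa => b
  | ccabbbacb
  | aabbcab => babcab => baab => bba
  | aca

aa->; aab->ba; bca->a; caa->a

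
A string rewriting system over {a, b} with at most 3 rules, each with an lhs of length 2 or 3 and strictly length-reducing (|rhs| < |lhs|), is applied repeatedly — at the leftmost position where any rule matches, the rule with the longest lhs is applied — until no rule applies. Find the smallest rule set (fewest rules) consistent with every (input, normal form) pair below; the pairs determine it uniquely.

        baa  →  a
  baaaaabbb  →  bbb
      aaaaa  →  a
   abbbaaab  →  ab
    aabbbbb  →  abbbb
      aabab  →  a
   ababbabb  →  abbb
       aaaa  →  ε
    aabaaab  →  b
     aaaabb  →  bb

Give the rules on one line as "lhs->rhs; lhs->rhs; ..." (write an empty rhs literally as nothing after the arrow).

aaa->b; aab->a; ba->

  | baa => a
  | baaaaabbb => aaaabbb => babbb => bbb
  | aaaaa => baa => a
  | abbbaaab => abbaab => abab => ab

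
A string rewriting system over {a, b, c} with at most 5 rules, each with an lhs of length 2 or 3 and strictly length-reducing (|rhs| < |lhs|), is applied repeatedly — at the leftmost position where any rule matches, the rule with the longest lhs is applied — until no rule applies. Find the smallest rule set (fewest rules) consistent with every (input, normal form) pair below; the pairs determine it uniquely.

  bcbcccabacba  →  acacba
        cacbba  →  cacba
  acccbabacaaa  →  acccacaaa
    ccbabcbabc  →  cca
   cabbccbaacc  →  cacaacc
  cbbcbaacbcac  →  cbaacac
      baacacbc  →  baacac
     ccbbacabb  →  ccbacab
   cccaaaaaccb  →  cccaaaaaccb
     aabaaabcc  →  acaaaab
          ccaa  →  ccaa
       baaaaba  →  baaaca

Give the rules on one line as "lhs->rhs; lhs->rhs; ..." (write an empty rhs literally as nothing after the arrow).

aba->ca; bb->b; bc->; bcc->ab

  | bcbcccabacba => bcccabacba => abcabacba => aabacba => acacba
  | cacbba => cacba
  | acccbabacaaa => acccbcacaaa => acccacaaa
  | ccbabcbabc => ccbababc => ccbcabc => ccabc => cca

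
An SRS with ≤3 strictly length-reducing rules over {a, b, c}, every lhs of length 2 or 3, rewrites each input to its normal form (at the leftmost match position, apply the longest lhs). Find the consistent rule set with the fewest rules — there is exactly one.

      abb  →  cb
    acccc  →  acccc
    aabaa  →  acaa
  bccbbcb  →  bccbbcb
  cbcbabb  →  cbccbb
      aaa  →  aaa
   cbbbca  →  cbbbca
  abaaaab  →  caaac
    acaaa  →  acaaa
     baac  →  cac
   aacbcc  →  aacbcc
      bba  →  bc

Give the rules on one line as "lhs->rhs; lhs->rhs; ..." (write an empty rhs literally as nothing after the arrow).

ab->c; ba->c

  | abb => cb
  | acccc
  | aabaa => acaa
  | bccbbcb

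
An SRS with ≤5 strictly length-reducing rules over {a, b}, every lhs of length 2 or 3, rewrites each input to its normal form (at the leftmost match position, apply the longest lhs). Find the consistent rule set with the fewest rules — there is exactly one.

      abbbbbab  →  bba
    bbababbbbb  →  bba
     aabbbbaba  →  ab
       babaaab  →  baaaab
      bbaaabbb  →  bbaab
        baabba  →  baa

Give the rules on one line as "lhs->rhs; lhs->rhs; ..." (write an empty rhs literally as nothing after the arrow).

aba->ab; abb->; bab->ba; bbb->bb

  | abbbbbab => bbbab => bbab => bba
  | bbababbbbb => bbaabbbbb => bbabbb => bbabb => bbab => bba
  | aabbbbaba => abbaba => aba => ab
  | babaaab => baaaab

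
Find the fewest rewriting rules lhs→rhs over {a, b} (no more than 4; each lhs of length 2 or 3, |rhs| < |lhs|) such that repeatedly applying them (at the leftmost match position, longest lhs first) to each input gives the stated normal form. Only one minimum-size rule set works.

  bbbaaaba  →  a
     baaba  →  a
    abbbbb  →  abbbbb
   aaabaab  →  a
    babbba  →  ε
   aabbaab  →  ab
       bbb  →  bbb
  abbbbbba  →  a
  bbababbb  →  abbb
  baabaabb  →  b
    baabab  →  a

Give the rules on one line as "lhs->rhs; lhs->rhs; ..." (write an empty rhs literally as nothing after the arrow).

  | bbbaaaba => bbaaaba => baaaba => aaba => a
  | baaba => aba => a
  | abbbbb
  | aaabaab => aaab => a

aab->; ba->; bab->; bba->ba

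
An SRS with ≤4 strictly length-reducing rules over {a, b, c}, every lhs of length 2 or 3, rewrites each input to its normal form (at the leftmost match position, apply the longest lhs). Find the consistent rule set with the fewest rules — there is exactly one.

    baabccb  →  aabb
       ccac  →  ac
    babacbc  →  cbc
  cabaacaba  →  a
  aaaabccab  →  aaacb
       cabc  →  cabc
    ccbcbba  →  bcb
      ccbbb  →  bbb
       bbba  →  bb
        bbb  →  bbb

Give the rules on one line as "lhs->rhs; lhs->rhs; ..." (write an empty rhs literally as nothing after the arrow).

  | baabccb => aabccb => aabb
  | ccac => ac
  | babacbc => bacbc => cbc
  | cabaacaba => ccacaba => acaba => acc => a

aba->c; ba->; baa->aa; cc->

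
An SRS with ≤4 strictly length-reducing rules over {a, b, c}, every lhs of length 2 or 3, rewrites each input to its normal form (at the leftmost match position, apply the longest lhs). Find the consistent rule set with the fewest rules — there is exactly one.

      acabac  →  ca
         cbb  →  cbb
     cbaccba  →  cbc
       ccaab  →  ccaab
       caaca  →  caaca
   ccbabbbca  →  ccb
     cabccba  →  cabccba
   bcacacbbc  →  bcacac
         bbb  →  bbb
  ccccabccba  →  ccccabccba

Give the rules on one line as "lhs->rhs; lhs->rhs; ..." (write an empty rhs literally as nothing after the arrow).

aba->; acc->ca; bbc->

  | acabac => acc => ca
  | cbb
  | cbaccba => cbcaba => cbc
  | ccaab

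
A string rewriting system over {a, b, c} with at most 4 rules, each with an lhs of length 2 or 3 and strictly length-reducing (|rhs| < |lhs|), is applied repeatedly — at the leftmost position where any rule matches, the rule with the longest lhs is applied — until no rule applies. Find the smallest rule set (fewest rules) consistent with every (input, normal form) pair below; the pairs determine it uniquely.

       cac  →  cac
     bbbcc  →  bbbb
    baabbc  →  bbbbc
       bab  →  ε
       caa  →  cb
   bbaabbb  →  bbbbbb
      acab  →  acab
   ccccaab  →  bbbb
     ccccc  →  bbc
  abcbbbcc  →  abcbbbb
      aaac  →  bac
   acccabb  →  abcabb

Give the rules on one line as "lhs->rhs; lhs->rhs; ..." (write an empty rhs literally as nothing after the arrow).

  | cac
  | bbbcc => bbbb
  | baabbc => bbbbc
  | bab => ε

aa->b; bab->; cc->b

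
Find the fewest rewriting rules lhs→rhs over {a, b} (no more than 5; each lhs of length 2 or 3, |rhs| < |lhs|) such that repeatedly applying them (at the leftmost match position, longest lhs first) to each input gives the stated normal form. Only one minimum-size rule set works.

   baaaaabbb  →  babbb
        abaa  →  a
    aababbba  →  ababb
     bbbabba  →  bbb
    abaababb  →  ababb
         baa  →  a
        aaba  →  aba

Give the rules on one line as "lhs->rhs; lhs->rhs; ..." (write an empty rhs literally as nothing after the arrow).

aa->a; aaa->b; baa->a; bba->b

  | baaaaabbb => aaaabbb => babbb
  | abaa => aa => a
  | aababbba => ababbba => ababb
  | bbbabba => bbbba => bbb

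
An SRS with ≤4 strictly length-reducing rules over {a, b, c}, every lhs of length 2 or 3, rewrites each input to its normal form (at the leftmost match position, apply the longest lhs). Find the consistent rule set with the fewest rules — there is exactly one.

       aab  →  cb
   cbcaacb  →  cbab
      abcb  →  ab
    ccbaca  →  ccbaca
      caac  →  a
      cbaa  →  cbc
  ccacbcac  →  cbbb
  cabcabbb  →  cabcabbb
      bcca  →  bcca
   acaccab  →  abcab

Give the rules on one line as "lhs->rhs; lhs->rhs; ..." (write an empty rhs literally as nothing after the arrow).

  | aab => cb
  | cbcaacb => cbcccb => cbab
  | abcb => ab
  | ccbaca

aa->c; bcb->b; cac->b; ccc->a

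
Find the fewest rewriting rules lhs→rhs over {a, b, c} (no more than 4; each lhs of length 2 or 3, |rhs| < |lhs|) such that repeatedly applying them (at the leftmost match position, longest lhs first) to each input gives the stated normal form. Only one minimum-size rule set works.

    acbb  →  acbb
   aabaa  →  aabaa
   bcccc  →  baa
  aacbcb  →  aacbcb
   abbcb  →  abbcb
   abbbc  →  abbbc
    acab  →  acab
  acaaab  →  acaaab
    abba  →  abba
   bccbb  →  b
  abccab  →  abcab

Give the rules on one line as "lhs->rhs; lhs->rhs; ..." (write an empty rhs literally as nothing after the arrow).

bab->; cc->a; cca->ca

  | acbb
  | aabaa
  | bcccc => bacc => baa
  | aacbcb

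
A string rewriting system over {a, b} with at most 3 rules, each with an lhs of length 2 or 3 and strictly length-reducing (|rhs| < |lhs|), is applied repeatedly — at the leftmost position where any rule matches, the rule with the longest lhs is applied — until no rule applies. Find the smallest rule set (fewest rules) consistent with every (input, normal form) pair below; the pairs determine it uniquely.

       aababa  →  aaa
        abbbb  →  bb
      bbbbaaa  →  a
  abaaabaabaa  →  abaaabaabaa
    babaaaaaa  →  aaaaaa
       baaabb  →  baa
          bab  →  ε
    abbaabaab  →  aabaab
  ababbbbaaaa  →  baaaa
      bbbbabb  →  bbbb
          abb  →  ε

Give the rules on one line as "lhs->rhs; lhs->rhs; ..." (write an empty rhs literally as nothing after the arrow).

abb->; bab->; bba->

  | aababa => aaa
  | abbbb => bb
  | bbbbaaa => bbaa => a
  | abaaabaabaa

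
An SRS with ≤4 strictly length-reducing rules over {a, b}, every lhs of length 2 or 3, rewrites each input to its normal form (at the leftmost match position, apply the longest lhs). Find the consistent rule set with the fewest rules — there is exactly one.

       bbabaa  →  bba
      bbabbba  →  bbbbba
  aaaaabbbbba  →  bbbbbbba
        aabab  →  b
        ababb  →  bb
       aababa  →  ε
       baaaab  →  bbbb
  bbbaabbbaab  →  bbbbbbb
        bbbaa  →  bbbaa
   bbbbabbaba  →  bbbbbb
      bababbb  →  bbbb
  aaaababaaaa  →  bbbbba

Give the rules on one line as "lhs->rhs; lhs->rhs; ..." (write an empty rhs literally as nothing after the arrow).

  | bbabaa => bba
  | bbabbba => bbbbba
  | aaaaabbbbba => bbaabbbbba => bbabbbbba => bbbbbbba
  | aabab => ab => b

aaa->bb; ab->b; aba->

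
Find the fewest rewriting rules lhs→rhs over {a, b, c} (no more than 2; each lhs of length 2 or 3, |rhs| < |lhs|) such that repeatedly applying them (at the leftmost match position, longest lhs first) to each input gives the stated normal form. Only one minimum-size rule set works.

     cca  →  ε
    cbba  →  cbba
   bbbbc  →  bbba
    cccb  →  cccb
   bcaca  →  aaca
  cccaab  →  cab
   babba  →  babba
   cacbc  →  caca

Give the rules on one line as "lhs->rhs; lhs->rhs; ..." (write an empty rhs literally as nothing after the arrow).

bc->a; cca->

  | cca => ε
  | cbba
  | bbbbc => bbba
  | cccb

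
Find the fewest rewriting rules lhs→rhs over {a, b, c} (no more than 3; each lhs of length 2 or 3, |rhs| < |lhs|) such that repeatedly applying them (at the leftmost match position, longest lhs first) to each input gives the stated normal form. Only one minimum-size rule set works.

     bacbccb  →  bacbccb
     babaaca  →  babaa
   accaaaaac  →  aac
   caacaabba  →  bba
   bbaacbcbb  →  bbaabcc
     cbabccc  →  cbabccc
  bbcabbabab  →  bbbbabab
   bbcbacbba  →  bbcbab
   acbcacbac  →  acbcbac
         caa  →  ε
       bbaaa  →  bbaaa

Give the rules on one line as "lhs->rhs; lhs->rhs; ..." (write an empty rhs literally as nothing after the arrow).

  | bacbccb
  | babaaca => babaa
  | accaaaaac => acaaac => aac
  | caacaabba => caabba => bba

ca->; caa->; cbb->bc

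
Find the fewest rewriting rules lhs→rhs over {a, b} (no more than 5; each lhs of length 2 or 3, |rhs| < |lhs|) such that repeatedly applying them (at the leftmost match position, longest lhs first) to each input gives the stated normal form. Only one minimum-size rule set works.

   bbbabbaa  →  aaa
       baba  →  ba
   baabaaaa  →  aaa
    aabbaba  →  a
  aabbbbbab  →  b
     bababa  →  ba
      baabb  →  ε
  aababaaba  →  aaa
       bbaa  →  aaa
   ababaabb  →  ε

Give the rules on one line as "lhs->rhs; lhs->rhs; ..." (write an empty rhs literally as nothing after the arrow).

  | bbbabbaa => babbaa => bbaa => aaa
  | baba => ba
  | baabaaaa => bbbaaaa => baaaa => bbaa => aaa
  | aabbaba => ababa => aba => a

ab->; baa->bb; bb->; bba->aa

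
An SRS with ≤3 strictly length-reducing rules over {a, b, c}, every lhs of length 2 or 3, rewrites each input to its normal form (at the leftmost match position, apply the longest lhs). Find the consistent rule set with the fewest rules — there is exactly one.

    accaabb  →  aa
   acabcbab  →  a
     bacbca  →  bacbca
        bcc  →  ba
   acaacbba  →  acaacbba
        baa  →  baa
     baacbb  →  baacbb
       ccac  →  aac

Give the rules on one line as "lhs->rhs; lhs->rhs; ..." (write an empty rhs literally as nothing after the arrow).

ab->; cc->a

  | accaabb => aaaabb => aaab => aa
  | acabcbab => accbab => aabab => aab => a
  | bacbca
  | bcc => ba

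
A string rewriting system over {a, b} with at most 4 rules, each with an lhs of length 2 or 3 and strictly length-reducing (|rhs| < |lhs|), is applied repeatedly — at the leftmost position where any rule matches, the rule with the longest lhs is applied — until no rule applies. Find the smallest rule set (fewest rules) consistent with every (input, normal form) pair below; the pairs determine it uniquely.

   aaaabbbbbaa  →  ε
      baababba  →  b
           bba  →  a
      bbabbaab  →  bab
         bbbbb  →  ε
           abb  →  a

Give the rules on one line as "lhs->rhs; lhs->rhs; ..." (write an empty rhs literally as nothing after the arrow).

aa->b; bb->; bbb->

  | aaaabbbbbaa => baabbbbbaa => bbbbbbbaa => bbbbaa => baa => bb => ε
  | baababba => bbbabba => abba => aa => b
  | bba => a
  | bbabbaab => abbaab => aaab => bab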